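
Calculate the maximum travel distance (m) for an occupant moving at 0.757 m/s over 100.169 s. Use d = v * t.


d = 0.757 * 100.169 = 75.828 m

75.828 m


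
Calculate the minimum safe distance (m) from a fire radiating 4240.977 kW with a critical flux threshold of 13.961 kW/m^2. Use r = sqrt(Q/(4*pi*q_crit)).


4*pi*q_crit = 175.44
Q/(4*pi*q_crit) = 24.173
r = sqrt(24.173) = 4.9167 m

4.9167 m


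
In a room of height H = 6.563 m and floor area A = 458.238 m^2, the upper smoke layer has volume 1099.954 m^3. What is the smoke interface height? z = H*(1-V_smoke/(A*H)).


V/(A*H) = 0.36575
1 - 0.36575 = 0.63425
z = 6.563 * 0.63425 = 4.1626 m

4.1626 m


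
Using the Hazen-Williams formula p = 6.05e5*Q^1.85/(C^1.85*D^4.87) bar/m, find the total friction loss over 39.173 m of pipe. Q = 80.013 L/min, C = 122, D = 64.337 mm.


Q^1.85 = 3317.8
C^1.85 = 7240.5
D^4.87 = 6.4151e+08
p/m = 0.00043215 bar/m
p_total = 0.00043215 * 39.173 = 0.016929 bar

0.016929 bar


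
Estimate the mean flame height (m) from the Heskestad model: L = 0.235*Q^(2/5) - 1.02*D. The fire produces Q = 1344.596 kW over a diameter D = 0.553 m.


Q^(2/5) = 17.842
0.235 * Q^(2/5) = 4.1928
1.02 * D = 0.56406
L = 3.6287 m

3.6287 m


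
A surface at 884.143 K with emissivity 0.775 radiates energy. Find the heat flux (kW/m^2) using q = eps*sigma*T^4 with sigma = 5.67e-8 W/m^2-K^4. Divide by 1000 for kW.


T^4 = 6.1107e+11
q = 0.775 * 5.67e-8 * 6.1107e+11 / 1000 = 26.852 kW/m^2

26.852 kW/m^2


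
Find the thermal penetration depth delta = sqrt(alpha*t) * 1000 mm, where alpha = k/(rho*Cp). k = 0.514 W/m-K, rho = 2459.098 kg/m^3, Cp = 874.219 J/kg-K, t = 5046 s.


alpha = 0.514 / (2459.098 * 874.219) = 2.3909e-07 m^2/s
alpha * t = 0.0012065
delta = sqrt(0.0012065) * 1000 = 34.734 mm

34.734 mm


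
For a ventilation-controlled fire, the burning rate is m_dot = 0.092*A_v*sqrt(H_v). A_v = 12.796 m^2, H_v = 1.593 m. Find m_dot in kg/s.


sqrt(H_v) = 1.2621
m_dot = 0.092 * 12.796 * 1.2621 = 1.4858 kg/s

1.4858 kg/s


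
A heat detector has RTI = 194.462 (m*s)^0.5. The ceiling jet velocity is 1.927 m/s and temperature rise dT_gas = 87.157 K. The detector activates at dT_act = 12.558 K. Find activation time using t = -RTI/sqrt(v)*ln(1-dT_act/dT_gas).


dT_act/dT_gas = 0.14408
ln(1 - 0.14408) = -0.15558
t = -194.462 / sqrt(1.927) * -0.15558 = 21.795 s

21.795 s


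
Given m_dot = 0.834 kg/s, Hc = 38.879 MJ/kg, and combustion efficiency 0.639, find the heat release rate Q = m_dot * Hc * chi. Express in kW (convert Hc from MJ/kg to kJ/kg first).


Hc = 38.879 MJ/kg = 38.879 * 1000 kJ/kg = 38879 kJ/kg
Q = 0.834 kg/s * 38879 kJ/kg * 0.639 = 20720 kW

20720 kW


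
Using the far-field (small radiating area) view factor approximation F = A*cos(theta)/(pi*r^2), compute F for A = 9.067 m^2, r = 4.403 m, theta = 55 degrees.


cos(55 deg) = 0.57358
pi*r^2 = 60.904
F = 9.067 * 0.57358 / 60.904 = 0.085390

0.085390


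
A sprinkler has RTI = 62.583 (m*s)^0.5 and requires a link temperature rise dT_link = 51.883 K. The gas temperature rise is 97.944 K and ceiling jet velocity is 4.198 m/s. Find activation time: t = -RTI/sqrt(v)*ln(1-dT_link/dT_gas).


dT_link/dT_gas = 0.52972
ln(1 - 0.52972) = -0.75443
t = -62.583 / sqrt(4.198) * -0.75443 = 23.044 s

23.044 s


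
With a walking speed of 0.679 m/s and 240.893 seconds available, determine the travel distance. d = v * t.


d = 0.679 * 240.893 = 163.57 m

163.57 m


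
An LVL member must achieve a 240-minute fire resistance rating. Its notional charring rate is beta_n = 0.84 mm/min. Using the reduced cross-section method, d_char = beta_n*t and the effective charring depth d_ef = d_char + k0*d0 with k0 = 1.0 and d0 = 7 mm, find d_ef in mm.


d_char = 0.84 * 240 = 201.6 mm
d_ef = 201.6 + 1.0*7 = 208.6 mm

208.6 mm


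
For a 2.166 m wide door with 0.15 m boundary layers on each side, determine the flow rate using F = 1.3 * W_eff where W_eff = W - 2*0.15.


W_eff = 2.166 - 0.30 = 1.866 m
F = 1.3 * 1.866 = 2.4258 persons/s

2.4258 persons/s


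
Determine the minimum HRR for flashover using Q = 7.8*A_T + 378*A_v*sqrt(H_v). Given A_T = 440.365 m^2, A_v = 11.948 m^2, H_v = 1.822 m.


7.8*A_T = 3434.847
sqrt(H_v) = 1.3498
378*A_v*sqrt(H_v) = 6096.2
Q = 3434.847 + 6096.2 = 9531.1 kW

9531.1 kW


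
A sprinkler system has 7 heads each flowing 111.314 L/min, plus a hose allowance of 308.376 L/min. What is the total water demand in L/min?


Sprinkler demand = 7 * 111.314 = 779.198 L/min
Total = 779.198 + 308.376 = 1087.574 L/min

1087.574 L/min


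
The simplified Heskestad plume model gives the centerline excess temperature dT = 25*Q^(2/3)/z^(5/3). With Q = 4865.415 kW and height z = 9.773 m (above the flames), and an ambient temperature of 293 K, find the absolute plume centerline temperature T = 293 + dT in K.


Q^(2/3) = 287.13
z^(5/3) = 44.673
dT = 25 * 287.13 / 44.673 = 160.68 K
T = 293 + 160.68 = 453.68 K

453.68 K


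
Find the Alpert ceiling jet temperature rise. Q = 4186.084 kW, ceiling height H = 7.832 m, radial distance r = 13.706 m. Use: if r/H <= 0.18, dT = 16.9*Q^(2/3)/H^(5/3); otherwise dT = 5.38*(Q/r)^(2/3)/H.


r/H = 13.706 / 7.832 = 1.75
r/H > 0.18, so dT = 5.38*(Q/r)^(2/3)/H
Q/r = 305.42
(Q/r)^(2/3) = 45.352
dT = 5.38 * 45.352 / 7.832 = 31.154 K

31.154 K


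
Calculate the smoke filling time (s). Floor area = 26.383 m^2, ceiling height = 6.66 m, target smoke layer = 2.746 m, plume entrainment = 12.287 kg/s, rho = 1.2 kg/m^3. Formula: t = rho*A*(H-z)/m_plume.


H - z = 3.914 m
t = 1.2 * 26.383 * 3.914 / 12.287 = 10.085 s

10.085 s


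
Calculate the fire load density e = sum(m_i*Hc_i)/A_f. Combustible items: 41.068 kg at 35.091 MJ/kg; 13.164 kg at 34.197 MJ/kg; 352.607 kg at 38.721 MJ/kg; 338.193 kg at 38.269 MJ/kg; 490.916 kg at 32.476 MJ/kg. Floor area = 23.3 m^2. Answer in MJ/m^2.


Total energy = 41.068*35.091 + 13.164*34.197 + 352.607*38.721 + 338.193*38.269 + 490.916*32.476
= 1441.117 + 450.1693 + 13653.30 + 12942.31 + 15942.99
= 44429.88 MJ
e = 44429.88 / 23.3 = 1906.9 MJ/m^2

1906.9 MJ/m^2


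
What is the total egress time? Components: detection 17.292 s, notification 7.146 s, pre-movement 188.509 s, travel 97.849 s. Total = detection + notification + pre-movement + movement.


Total = 17.292 + 7.146 + 188.509 + 97.849 = 310.796 s

310.796 s


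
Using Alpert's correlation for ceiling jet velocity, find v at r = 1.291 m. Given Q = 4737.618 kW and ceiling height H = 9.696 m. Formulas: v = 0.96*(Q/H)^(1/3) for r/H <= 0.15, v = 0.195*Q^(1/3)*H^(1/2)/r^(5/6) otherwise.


r/H = 1.291 / 9.696 = 0.13315
r/H <= 0.15, so v = 0.96*(Q/H)^(1/3)
Q/H = 488.62
(Q/H)^(1/3) = 7.8763
v = 0.96 * 7.8763 = 7.5613 m/s

7.5613 m/s


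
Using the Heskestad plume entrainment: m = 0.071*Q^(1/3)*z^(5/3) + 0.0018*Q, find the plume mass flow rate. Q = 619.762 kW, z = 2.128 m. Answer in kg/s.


Q^(1/3) = 8.5259
z^(5/3) = 3.5206
First term = 0.071 * 8.5259 * 3.5206 = 2.1312
Second term = 0.0018 * 619.762 = 1.1156
m = 3.2467 kg/s

3.2467 kg/s


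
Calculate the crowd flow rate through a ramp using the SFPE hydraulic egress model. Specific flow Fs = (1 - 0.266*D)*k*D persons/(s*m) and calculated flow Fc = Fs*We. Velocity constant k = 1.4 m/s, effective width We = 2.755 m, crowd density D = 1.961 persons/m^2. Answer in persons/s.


1 - 0.266*D = 1 - 0.266*1.961 = 0.47837
Fs = 0.47837 * 1.4 * 1.961 = 1.3133 persons/(s*m)
Fc = 1.3133 * 2.755 = 3.6182 persons/s

3.6182 persons/s


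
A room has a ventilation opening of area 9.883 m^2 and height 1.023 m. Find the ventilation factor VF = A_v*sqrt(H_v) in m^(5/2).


sqrt(H_v) = 1.0114
VF = 9.883 * 1.0114 = 9.9960 m^(5/2)

9.9960 m^(5/2)


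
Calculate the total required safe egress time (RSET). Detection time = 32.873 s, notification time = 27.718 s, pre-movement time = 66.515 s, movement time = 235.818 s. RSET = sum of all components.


Total = 32.873 + 27.718 + 66.515 + 235.818 = 362.924 s

362.924 s


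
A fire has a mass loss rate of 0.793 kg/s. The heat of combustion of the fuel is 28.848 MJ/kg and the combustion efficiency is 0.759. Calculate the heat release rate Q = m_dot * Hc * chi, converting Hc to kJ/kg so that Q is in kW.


Hc = 28.848 MJ/kg = 28.848 * 1000 kJ/kg = 28848 kJ/kg
Q = 0.793 kg/s * 28848 kJ/kg * 0.759 = 17363 kW

17363 kW


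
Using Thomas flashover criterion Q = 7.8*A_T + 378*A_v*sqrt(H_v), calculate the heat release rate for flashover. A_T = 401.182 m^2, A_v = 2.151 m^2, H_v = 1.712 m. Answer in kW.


7.8*A_T = 3129.2
sqrt(H_v) = 1.3084
378*A_v*sqrt(H_v) = 1063.9
Q = 3129.2 + 1063.9 = 4193.1 kW

4193.1 kW


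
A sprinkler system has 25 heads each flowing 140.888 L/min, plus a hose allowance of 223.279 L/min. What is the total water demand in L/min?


Sprinkler demand = 25 * 140.888 = 3522.2 L/min
Total = 3522.2 + 223.279 = 3745.479 L/min

3745.479 L/min


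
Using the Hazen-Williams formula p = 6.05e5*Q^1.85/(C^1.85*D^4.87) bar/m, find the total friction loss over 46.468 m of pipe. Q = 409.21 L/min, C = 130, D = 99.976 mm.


Q^1.85 = 67936
C^1.85 = 8143.2
D^4.87 = 5.4890e+09
p/m = 0.00091954 bar/m
p_total = 0.00091954 * 46.468 = 0.042729 bar

0.042729 bar


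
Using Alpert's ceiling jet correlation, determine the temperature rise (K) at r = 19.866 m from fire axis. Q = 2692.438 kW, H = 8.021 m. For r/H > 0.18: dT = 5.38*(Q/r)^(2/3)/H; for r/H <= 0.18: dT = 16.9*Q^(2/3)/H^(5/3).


r/H = 19.866 / 8.021 = 2.4767
r/H > 0.18, so dT = 5.38*(Q/r)^(2/3)/H
Q/r = 135.53
(Q/r)^(2/3) = 26.385
dT = 5.38 * 26.385 / 8.021 = 17.697 K

17.697 K


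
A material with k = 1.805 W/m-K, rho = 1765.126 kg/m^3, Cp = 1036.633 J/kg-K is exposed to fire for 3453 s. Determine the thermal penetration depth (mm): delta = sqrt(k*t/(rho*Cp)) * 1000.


alpha = 1.805 / (1765.126 * 1036.633) = 9.8645e-07 m^2/s
alpha * t = 0.0034062
delta = sqrt(0.0034062) * 1000 = 58.363 mm

58.363 mm


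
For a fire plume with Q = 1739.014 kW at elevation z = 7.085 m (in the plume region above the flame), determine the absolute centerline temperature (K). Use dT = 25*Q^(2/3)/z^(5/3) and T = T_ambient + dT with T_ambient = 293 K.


Q^(2/3) = 144.61
z^(5/3) = 26.136
dT = 25 * 144.61 / 26.136 = 138.33 K
T = 293 + 138.33 = 431.33 K

431.33 K


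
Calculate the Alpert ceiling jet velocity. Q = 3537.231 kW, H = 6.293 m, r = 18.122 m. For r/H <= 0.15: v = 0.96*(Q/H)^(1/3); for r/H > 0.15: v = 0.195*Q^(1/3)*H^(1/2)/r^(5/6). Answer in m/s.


r/H = 18.122 / 6.293 = 2.8797
r/H > 0.15, so v = 0.195*Q^(1/3)*H^(1/2)/r^(5/6)
Q^(1/3) = 15.237
H^(1/2) = 2.5086
r^(5/6) = 11.182
v = 0.195 * 15.237 * 2.5086 / 11.182 = 0.66657 m/s

0.66657 m/s


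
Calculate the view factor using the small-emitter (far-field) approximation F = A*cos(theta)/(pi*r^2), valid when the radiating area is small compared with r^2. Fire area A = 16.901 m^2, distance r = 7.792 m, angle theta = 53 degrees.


cos(53 deg) = 0.60182
pi*r^2 = 190.74
F = 16.901 * 0.60182 / 190.74 = 0.053325

0.053325


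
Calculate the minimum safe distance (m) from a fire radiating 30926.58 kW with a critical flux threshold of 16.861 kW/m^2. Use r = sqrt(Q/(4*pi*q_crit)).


4*pi*q_crit = 211.88
Q/(4*pi*q_crit) = 145.96
r = sqrt(145.96) = 12.081 m

12.081 m


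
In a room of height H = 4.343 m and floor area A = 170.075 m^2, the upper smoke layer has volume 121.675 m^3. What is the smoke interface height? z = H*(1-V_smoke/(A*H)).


V/(A*H) = 0.16473
1 - 0.16473 = 0.83527
z = 4.343 * 0.83527 = 3.6276 m

3.6276 m


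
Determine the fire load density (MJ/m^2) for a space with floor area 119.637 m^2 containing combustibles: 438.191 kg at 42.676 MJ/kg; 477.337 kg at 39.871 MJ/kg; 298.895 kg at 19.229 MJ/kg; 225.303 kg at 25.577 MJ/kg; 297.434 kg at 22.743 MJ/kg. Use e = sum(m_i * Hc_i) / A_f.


Total energy = 438.191*42.676 + 477.337*39.871 + 298.895*19.229 + 225.303*25.577 + 297.434*22.743
= 18700.24 + 19031.90 + 5747.452 + 5762.575 + 6764.541
= 56006.71 MJ
e = 56006.71 / 119.637 = 468.14 MJ/m^2

468.14 MJ/m^2


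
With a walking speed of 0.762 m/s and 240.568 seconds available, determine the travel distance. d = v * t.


d = 0.762 * 240.568 = 183.31 m

183.31 m


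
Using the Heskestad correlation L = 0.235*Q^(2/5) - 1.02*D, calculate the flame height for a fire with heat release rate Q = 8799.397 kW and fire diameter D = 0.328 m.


Q^(2/5) = 37.825
0.235 * Q^(2/5) = 8.8889
1.02 * D = 0.33456
L = 8.5544 m

8.5544 m


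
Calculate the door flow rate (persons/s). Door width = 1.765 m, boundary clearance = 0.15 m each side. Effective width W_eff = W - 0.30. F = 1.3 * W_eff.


W_eff = 1.765 - 0.30 = 1.465 m
F = 1.3 * 1.465 = 1.9045 persons/s

1.9045 persons/s


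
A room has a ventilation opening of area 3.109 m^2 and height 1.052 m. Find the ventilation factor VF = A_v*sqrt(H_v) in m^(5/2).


sqrt(H_v) = 1.0257
VF = 3.109 * 1.0257 = 3.1888 m^(5/2)

3.1888 m^(5/2)


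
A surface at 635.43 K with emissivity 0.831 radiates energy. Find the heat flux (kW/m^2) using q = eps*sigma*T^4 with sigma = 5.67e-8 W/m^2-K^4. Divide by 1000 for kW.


T^4 = 1.6303e+11
q = 0.831 * 5.67e-8 * 1.6303e+11 / 1000 = 7.6817 kW/m^2

7.6817 kW/m^2


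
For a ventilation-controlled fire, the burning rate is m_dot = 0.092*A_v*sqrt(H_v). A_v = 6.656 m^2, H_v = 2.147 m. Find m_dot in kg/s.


sqrt(H_v) = 1.4653
m_dot = 0.092 * 6.656 * 1.4653 = 0.89726 kg/s

0.89726 kg/s


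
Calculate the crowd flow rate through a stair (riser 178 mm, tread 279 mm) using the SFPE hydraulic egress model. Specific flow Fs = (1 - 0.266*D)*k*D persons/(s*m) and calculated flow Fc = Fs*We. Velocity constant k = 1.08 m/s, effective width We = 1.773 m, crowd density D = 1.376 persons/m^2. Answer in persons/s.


1 - 0.266*D = 1 - 0.266*1.376 = 0.63398
Fs = 0.63398 * 1.08 * 1.376 = 0.94215 persons/(s*m)
Fc = 0.94215 * 1.773 = 1.6704 persons/s

1.6704 persons/s


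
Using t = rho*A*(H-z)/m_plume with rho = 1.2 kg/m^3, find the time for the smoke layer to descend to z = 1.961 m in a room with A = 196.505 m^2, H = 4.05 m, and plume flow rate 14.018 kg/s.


H - z = 2.089 m
t = 1.2 * 196.505 * 2.089 / 14.018 = 35.140 s

35.140 s


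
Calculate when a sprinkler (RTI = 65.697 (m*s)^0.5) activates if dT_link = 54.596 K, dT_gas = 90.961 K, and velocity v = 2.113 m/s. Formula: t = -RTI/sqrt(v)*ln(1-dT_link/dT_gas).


dT_link/dT_gas = 0.60021
ln(1 - 0.60021) = -0.91682
t = -65.697 / sqrt(2.113) * -0.91682 = 41.436 s

41.436 s


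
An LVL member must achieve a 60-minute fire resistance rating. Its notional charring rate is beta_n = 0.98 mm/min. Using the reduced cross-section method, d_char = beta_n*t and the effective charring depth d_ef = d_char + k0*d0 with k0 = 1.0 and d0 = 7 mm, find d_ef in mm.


d_char = 0.98 * 60 = 58.8 mm
d_ef = 58.8 + 1.0*7 = 65.8 mm

65.8 mm


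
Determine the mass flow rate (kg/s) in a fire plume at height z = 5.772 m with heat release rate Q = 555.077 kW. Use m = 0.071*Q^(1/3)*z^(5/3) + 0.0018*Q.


Q^(1/3) = 8.2183
z^(5/3) = 18.573
First term = 0.071 * 8.2183 * 18.573 = 10.837
Second term = 0.0018 * 555.077 = 0.99914
m = 11.836 kg/s

11.836 kg/s


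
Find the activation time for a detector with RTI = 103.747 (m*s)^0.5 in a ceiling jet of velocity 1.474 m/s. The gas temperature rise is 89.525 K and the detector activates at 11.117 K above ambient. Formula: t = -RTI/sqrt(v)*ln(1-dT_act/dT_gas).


dT_act/dT_gas = 0.12418
ln(1 - 0.12418) = -0.13259
t = -103.747 / sqrt(1.474) * -0.13259 = 11.330 s

11.330 s


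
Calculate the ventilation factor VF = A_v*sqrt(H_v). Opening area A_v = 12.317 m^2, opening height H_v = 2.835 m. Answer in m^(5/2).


sqrt(H_v) = 1.6837
VF = 12.317 * 1.6837 = 20.739 m^(5/2)

20.739 m^(5/2)


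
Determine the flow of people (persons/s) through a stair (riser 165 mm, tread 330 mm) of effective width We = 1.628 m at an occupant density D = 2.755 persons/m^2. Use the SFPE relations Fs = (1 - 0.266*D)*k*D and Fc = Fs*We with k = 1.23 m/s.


1 - 0.266*D = 1 - 0.266*2.755 = 0.26717
Fs = 0.26717 * 1.23 * 2.755 = 0.90535 persons/(s*m)
Fc = 0.90535 * 1.628 = 1.4739 persons/s

1.4739 persons/s


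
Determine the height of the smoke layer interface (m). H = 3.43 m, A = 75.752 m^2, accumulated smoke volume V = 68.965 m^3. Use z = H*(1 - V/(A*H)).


V/(A*H) = 0.26542
1 - 0.26542 = 0.73458
z = 3.43 * 0.73458 = 2.5196 m

2.5196 m


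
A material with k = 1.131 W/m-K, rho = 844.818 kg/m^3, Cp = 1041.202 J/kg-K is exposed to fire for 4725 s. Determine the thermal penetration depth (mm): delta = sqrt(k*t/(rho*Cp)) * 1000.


alpha = 1.131 / (844.818 * 1041.202) = 1.2858e-06 m^2/s
alpha * t = 0.0060753
delta = sqrt(0.0060753) * 1000 = 77.944 mm

77.944 mm


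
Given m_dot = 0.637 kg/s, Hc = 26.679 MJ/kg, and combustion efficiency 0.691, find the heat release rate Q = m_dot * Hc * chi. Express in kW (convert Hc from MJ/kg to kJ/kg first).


Hc = 26.679 MJ/kg = 26.679 * 1000 kJ/kg = 26679 kJ/kg
Q = 0.637 kg/s * 26679 kJ/kg * 0.691 = 11743 kW

11743 kW


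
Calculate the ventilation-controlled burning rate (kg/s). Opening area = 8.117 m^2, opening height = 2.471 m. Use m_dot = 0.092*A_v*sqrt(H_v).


sqrt(H_v) = 1.5719
m_dot = 0.092 * 8.117 * 1.5719 = 1.1739 kg/s

1.1739 kg/s


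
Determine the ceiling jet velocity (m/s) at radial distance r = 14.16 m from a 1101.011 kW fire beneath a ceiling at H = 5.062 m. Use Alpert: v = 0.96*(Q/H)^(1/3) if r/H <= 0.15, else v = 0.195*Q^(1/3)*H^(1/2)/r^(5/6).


r/H = 14.16 / 5.062 = 2.7973
r/H > 0.15, so v = 0.195*Q^(1/3)*H^(1/2)/r^(5/6)
Q^(1/3) = 10.326
H^(1/2) = 2.2499
r^(5/6) = 9.1037
v = 0.195 * 10.326 * 2.2499 / 9.1037 = 0.49763 m/s

0.49763 m/s


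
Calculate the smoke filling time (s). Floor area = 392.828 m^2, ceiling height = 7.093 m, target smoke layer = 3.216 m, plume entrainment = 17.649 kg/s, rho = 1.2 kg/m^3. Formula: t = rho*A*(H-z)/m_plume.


H - z = 3.877 m
t = 1.2 * 392.828 * 3.877 / 17.649 = 103.55 s

103.55 s


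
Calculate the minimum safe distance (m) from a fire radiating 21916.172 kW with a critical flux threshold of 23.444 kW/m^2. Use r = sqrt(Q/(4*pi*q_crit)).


4*pi*q_crit = 294.61
Q/(4*pi*q_crit) = 74.391
r = sqrt(74.391) = 8.6250 m

8.6250 m


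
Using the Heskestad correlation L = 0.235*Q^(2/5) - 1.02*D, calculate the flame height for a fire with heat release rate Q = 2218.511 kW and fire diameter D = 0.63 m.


Q^(2/5) = 21.798
0.235 * Q^(2/5) = 5.1226
1.02 * D = 0.64260
L = 4.4800 m

4.4800 m


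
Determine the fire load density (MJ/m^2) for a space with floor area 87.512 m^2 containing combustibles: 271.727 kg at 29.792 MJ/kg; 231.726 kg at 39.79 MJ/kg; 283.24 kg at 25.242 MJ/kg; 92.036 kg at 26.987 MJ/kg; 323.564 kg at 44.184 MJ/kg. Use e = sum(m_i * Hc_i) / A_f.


Total energy = 271.727*29.792 + 231.726*39.79 + 283.24*25.242 + 92.036*26.987 + 323.564*44.184
= 8095.291 + 9220.378 + 7149.544 + 2483.776 + 14296.35
= 41245.34 MJ
e = 41245.34 / 87.512 = 471.31 MJ/m^2

471.31 MJ/m^2


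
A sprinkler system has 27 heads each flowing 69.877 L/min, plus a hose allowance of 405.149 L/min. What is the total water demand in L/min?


Sprinkler demand = 27 * 69.877 = 1886.679 L/min
Total = 1886.679 + 405.149 = 2291.828 L/min

2291.828 L/min


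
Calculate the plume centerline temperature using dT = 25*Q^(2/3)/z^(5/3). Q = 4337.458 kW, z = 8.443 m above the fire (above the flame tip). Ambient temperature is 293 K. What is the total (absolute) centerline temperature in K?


Q^(2/3) = 265.96
z^(5/3) = 35.008
dT = 25 * 265.96 / 35.008 = 189.93 K
T = 293 + 189.93 = 482.93 K

482.93 K


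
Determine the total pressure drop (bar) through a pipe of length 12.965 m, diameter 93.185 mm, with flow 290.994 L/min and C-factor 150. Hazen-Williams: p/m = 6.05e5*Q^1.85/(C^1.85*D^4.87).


Q^1.85 = 36156
C^1.85 = 10611
D^4.87 = 3.8969e+09
p/m = 0.00052900 bar/m
p_total = 0.00052900 * 12.965 = 0.0068585 bar

0.0068585 bar


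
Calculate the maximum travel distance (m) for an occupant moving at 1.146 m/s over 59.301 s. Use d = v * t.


d = 1.146 * 59.301 = 67.959 m

67.959 m


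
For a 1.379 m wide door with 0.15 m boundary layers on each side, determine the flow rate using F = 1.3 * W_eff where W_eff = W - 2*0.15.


W_eff = 1.379 - 0.30 = 1.079 m
F = 1.3 * 1.079 = 1.4027 persons/s

1.4027 persons/s


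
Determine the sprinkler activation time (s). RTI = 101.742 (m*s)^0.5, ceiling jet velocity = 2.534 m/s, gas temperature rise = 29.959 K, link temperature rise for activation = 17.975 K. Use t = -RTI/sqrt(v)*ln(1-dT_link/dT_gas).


dT_link/dT_gas = 0.59999
ln(1 - 0.59999) = -0.91626
t = -101.742 / sqrt(2.534) * -0.91626 = 58.562 s

58.562 s


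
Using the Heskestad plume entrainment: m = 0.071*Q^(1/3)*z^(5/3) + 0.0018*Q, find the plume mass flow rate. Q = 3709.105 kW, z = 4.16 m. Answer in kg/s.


Q^(1/3) = 15.479
z^(5/3) = 10.760
First term = 0.071 * 15.479 * 10.760 = 11.826
Second term = 0.0018 * 3709.105 = 6.6764
m = 18.502 kg/s

18.502 kg/s


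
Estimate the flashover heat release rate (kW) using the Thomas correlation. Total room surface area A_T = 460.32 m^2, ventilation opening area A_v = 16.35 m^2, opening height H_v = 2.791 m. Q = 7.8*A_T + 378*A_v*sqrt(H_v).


7.8*A_T = 3590.496
sqrt(H_v) = 1.6706
378*A_v*sqrt(H_v) = 10325
Q = 3590.496 + 10325 = 13915 kW

13915 kW


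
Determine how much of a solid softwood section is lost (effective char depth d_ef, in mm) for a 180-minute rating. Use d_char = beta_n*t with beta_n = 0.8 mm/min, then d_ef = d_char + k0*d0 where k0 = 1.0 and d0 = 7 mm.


d_char = 0.8 * 180 = 144 mm
d_ef = 144 + 1.0*7 = 151 mm

151 mm


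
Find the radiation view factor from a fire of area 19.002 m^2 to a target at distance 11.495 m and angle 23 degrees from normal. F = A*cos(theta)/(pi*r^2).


cos(23 deg) = 0.92050
pi*r^2 = 415.11
F = 19.002 * 0.92050 / 415.11 = 0.042136

0.042136


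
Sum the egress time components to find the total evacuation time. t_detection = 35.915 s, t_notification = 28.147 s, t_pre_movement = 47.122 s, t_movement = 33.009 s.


Total = 35.915 + 28.147 + 47.122 + 33.009 = 144.193 s

144.193 s


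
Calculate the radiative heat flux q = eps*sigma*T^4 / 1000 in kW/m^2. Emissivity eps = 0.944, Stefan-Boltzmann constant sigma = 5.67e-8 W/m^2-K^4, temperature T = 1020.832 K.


T^4 = 1.0860e+12
q = 0.944 * 5.67e-8 * 1.0860e+12 / 1000 = 58.126 kW/m^2

58.126 kW/m^2


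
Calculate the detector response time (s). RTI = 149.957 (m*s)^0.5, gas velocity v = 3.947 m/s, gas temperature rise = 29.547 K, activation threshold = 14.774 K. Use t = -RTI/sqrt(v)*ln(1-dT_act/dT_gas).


dT_act/dT_gas = 0.50002
ln(1 - 0.50002) = -0.69318
t = -149.957 / sqrt(3.947) * -0.69318 = 52.321 s

52.321 s


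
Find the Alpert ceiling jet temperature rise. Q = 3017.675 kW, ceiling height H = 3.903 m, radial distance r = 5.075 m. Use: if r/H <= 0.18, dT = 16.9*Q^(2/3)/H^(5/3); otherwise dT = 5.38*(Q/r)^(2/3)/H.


r/H = 5.075 / 3.903 = 1.3003
r/H > 0.18, so dT = 5.38*(Q/r)^(2/3)/H
Q/r = 594.62
(Q/r)^(2/3) = 70.712
dT = 5.38 * 70.712 / 3.903 = 97.471 K

97.471 K


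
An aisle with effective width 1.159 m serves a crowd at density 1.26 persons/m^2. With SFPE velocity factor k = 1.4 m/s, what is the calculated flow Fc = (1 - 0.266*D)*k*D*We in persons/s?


1 - 0.266*D = 1 - 0.266*1.26 = 0.66484
Fs = 0.66484 * 1.4 * 1.26 = 1.1728 persons/(s*m)
Fc = 1.1728 * 1.159 = 1.3592 persons/s

1.3592 persons/s


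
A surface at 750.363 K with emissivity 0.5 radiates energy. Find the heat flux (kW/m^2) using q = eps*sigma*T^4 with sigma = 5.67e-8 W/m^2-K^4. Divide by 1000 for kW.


T^4 = 3.1702e+11
q = 0.5 * 5.67e-8 * 3.1702e+11 / 1000 = 8.9875 kW/m^2

8.9875 kW/m^2


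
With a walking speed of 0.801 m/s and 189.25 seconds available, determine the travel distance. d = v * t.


d = 0.801 * 189.25 = 151.59 m

151.59 m


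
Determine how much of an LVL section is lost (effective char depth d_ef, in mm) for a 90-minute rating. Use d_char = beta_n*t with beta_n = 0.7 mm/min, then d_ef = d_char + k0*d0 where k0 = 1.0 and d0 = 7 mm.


d_char = 0.7 * 90 = 63 mm
d_ef = 63 + 1.0*7 = 70 mm

70 mm


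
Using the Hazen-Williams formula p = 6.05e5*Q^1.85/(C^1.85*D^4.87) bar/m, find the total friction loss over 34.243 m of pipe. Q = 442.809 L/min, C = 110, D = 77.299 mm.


Q^1.85 = 78614
C^1.85 = 5978.3
D^4.87 = 1.5682e+09
p/m = 0.0050731 bar/m
p_total = 0.0050731 * 34.243 = 0.17372 bar

0.17372 bar


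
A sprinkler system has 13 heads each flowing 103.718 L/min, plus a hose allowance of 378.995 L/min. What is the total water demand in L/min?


Sprinkler demand = 13 * 103.718 = 1348.334 L/min
Total = 1348.334 + 378.995 = 1727.329 L/min

1727.329 L/min


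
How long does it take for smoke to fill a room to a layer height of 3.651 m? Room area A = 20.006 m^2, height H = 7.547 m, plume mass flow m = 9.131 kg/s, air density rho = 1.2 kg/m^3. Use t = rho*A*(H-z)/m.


H - z = 3.896 m
t = 1.2 * 20.006 * 3.896 / 9.131 = 10.243 s

10.243 s


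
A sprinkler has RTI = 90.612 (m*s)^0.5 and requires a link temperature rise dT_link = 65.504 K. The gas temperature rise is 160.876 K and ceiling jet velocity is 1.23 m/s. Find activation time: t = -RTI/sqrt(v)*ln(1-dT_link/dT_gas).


dT_link/dT_gas = 0.40717
ln(1 - 0.40717) = -0.52285
t = -90.612 / sqrt(1.23) * -0.52285 = 42.718 s

42.718 s


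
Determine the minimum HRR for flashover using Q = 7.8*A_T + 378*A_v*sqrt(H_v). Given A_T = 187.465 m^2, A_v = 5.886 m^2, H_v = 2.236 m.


7.8*A_T = 1462.227
sqrt(H_v) = 1.4953
378*A_v*sqrt(H_v) = 3327.0
Q = 1462.227 + 3327.0 = 4789.2 kW

4789.2 kW


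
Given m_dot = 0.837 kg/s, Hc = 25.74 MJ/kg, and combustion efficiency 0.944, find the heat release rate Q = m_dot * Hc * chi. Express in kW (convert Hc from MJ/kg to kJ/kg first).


Hc = 25.74 MJ/kg = 25.74 * 1000 kJ/kg = 25740 kJ/kg
Q = 0.837 kg/s * 25740 kJ/kg * 0.944 = 20338 kW

20338 kW


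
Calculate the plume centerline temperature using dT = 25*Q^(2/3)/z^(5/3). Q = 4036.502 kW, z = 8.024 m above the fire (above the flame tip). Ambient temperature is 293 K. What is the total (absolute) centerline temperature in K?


Q^(2/3) = 253.51
z^(5/3) = 32.160
dT = 25 * 253.51 / 32.160 = 197.07 K
T = 293 + 197.07 = 490.07 K

490.07 K


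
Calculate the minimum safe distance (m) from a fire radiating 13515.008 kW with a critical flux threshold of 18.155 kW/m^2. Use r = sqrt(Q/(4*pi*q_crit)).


4*pi*q_crit = 228.14
Q/(4*pi*q_crit) = 59.239
r = sqrt(59.239) = 7.6967 m

7.6967 m


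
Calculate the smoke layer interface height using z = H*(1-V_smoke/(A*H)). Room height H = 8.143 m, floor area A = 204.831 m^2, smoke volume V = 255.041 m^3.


V/(A*H) = 0.15291
1 - 0.15291 = 0.84709
z = 8.143 * 0.84709 = 6.8979 m

6.8979 m


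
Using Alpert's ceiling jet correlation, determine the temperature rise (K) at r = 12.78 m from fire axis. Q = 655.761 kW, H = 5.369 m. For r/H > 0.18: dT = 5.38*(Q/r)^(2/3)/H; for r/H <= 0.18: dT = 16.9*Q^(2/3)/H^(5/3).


r/H = 12.78 / 5.369 = 2.3803
r/H > 0.18, so dT = 5.38*(Q/r)^(2/3)/H
Q/r = 51.312
(Q/r)^(2/3) = 13.808
dT = 5.38 * 13.808 / 5.369 = 13.837 K

13.837 K


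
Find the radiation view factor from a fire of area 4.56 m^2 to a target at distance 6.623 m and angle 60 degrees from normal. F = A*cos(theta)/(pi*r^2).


cos(60 deg) = 0.5
pi*r^2 = 137.80
F = 4.56 * 0.5 / 137.80 = 0.016545

0.016545


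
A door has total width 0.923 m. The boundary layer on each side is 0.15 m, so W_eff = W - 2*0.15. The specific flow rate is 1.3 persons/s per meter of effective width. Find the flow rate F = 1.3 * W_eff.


W_eff = 0.923 - 0.30 = 0.623 m
F = 1.3 * 0.623 = 0.80990 persons/s

0.80990 persons/s


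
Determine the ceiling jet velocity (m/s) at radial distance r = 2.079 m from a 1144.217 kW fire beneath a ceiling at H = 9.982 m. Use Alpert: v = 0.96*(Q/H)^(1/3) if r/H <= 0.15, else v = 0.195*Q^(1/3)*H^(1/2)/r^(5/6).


r/H = 2.079 / 9.982 = 0.20827
r/H > 0.15, so v = 0.195*Q^(1/3)*H^(1/2)/r^(5/6)
Q^(1/3) = 10.459
H^(1/2) = 3.1594
r^(5/6) = 1.8403
v = 0.195 * 10.459 * 3.1594 / 1.8403 = 3.5016 m/s

3.5016 m/s


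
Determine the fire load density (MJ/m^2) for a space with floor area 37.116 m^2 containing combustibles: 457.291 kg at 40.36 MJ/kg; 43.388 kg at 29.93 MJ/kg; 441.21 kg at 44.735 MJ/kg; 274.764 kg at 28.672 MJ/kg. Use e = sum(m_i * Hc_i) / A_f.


Total energy = 457.291*40.36 + 43.388*29.93 + 441.21*44.735 + 274.764*28.672
= 18456.26 + 1298.603 + 19737.53 + 7878.033
= 47370.43 MJ
e = 47370.43 / 37.116 = 1276.3 MJ/m^2

1276.3 MJ/m^2


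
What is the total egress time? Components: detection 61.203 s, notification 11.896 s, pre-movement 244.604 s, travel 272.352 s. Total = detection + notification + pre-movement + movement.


Total = 61.203 + 11.896 + 244.604 + 272.352 = 590.055 s

590.055 s


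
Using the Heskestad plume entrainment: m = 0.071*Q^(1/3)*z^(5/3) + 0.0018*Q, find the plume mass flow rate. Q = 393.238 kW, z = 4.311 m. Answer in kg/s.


Q^(1/3) = 7.3263
z^(5/3) = 11.419
First term = 0.071 * 7.3263 * 11.419 = 5.9398
Second term = 0.0018 * 393.238 = 0.70783
m = 6.6477 kg/s

6.6477 kg/s


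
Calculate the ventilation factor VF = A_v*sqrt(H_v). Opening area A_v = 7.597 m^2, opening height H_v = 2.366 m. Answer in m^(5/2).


sqrt(H_v) = 1.5382
VF = 7.597 * 1.5382 = 11.686 m^(5/2)

11.686 m^(5/2)


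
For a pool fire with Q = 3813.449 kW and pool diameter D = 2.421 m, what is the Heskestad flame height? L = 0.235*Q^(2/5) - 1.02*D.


Q^(2/5) = 27.072
0.235 * Q^(2/5) = 6.3620
1.02 * D = 2.4694
L = 3.8926 m

3.8926 m


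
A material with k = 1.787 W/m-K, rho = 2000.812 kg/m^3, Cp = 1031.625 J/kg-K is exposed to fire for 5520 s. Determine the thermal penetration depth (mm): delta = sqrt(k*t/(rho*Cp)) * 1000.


alpha = 1.787 / (2000.812 * 1031.625) = 8.6576e-07 m^2/s
alpha * t = 0.0047790
delta = sqrt(0.0047790) * 1000 = 69.130 mm

69.130 mm


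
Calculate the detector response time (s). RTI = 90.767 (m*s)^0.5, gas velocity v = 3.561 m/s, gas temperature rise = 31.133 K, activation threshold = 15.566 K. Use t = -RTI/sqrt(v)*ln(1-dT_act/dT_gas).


dT_act/dT_gas = 0.49998
ln(1 - 0.49998) = -0.69312
t = -90.767 / sqrt(3.561) * -0.69312 = 33.339 s

33.339 s


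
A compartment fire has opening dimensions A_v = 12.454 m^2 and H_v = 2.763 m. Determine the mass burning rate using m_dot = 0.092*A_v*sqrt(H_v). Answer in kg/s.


sqrt(H_v) = 1.6622
m_dot = 0.092 * 12.454 * 1.6622 = 1.9045 kg/s

1.9045 kg/s


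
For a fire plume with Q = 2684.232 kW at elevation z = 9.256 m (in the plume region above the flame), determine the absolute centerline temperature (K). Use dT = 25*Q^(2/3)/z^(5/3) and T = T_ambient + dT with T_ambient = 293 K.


Q^(2/3) = 193.14
z^(5/3) = 40.804
dT = 25 * 193.14 / 40.804 = 118.34 K
T = 293 + 118.34 = 411.34 K

411.34 K


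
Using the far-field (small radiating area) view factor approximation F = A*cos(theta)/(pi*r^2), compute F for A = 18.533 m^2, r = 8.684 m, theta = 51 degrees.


cos(51 deg) = 0.62932
pi*r^2 = 236.91
F = 18.533 * 0.62932 / 236.91 = 0.049230

0.049230


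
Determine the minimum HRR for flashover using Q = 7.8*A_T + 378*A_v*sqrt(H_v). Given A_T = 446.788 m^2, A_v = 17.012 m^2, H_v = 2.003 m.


7.8*A_T = 3484.9
sqrt(H_v) = 1.4153
378*A_v*sqrt(H_v) = 9101.0
Q = 3484.9 + 9101.0 = 12586 kW

12586 kW


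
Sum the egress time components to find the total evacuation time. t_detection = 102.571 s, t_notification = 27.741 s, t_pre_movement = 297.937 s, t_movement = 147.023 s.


Total = 102.571 + 27.741 + 297.937 + 147.023 = 575.272 s

575.272 s


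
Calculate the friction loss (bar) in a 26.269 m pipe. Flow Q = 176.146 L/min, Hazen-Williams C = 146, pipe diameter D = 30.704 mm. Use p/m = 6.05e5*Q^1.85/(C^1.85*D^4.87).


Q^1.85 = 14284
C^1.85 = 10094
D^4.87 = 1.7484e+07
p/m = 0.048970 bar/m
p_total = 0.048970 * 26.269 = 1.2864 bar

1.2864 bar


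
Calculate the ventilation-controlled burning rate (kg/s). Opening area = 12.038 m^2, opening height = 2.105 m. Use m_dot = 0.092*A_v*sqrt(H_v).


sqrt(H_v) = 1.4509
m_dot = 0.092 * 12.038 * 1.4509 = 1.6068 kg/s

1.6068 kg/s


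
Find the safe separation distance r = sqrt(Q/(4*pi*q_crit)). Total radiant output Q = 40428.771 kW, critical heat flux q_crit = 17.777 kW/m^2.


4*pi*q_crit = 223.39
Q/(4*pi*q_crit) = 180.98
r = sqrt(180.98) = 13.453 m

13.453 m


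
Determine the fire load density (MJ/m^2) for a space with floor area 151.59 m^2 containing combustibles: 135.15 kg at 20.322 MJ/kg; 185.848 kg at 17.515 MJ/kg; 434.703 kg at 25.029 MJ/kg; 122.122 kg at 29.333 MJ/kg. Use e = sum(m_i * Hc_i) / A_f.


Total energy = 135.15*20.322 + 185.848*17.515 + 434.703*25.029 + 122.122*29.333
= 2746.518 + 3255.128 + 10880.18 + 3582.205
= 20464.03 MJ
e = 20464.03 / 151.59 = 135.00 MJ/m^2

135.00 MJ/m^2


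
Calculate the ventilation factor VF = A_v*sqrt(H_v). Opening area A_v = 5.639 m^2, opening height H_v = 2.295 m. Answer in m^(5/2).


sqrt(H_v) = 1.5149
VF = 5.639 * 1.5149 = 8.5427 m^(5/2)

8.5427 m^(5/2)


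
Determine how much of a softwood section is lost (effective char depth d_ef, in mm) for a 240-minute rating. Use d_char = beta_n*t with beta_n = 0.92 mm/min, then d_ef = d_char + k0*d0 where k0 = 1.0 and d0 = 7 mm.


d_char = 0.92 * 240 = 220.8 mm
d_ef = 220.8 + 1.0*7 = 227.8 mm

227.8 mm


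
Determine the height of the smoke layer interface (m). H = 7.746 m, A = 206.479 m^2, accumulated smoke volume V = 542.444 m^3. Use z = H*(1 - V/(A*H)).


V/(A*H) = 0.33916
1 - 0.33916 = 0.66084
z = 7.746 * 0.66084 = 5.1189 m

5.1189 m


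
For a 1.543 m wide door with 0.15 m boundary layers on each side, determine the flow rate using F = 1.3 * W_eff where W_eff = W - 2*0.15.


W_eff = 1.543 - 0.30 = 1.243 m
F = 1.3 * 1.243 = 1.6159 persons/s

1.6159 persons/s


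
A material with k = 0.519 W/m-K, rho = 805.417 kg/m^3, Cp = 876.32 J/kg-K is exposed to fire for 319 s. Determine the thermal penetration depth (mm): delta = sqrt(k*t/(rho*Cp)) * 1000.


alpha = 0.519 / (805.417 * 876.32) = 7.3533e-07 m^2/s
alpha * t = 0.00023457
delta = sqrt(0.00023457) * 1000 = 15.316 mm

15.316 mm


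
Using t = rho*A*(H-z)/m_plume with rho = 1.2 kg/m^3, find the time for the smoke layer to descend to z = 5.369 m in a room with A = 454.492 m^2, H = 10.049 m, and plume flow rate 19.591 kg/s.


H - z = 4.68 m
t = 1.2 * 454.492 * 4.68 / 19.591 = 130.29 s

130.29 s


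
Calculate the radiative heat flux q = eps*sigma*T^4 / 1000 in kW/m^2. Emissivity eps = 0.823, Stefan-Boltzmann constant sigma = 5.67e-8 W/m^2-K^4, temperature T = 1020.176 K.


T^4 = 1.0832e+12
q = 0.823 * 5.67e-8 * 1.0832e+12 / 1000 = 50.546 kW/m^2

50.546 kW/m^2


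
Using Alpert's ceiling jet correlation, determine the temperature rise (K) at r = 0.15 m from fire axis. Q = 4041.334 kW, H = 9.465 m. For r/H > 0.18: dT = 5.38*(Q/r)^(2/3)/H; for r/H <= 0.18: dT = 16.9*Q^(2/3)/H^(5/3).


r/H = 0.15 / 9.465 = 0.015848
r/H <= 0.18, so dT = 16.9*Q^(2/3)/H^(5/3)
Q^(2/3) = 253.72
H^(5/3) = 42.351
dT = 16.9 * 253.72 / 42.351 = 101.24 K

101.24 K


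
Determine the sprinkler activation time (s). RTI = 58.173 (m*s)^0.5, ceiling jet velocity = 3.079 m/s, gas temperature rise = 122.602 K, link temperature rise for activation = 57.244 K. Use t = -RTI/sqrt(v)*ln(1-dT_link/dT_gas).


dT_link/dT_gas = 0.46691
ln(1 - 0.46691) = -0.62906
t = -58.173 / sqrt(3.079) * -0.62906 = 20.855 s

20.855 s


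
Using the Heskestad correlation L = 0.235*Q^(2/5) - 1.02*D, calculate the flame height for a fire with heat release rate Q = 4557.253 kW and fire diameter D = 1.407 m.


Q^(2/5) = 29.072
0.235 * Q^(2/5) = 6.8320
1.02 * D = 1.4351
L = 5.3969 m

5.3969 m


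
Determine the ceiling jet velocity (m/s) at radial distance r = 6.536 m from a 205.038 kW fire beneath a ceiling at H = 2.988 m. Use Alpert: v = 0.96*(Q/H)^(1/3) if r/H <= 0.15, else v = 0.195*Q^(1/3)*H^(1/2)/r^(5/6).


r/H = 6.536 / 2.988 = 2.1874
r/H > 0.15, so v = 0.195*Q^(1/3)*H^(1/2)/r^(5/6)
Q^(1/3) = 5.8967
H^(1/2) = 1.7286
r^(5/6) = 4.7800
v = 0.195 * 5.8967 * 1.7286 / 4.7800 = 0.41582 m/s

0.41582 m/s


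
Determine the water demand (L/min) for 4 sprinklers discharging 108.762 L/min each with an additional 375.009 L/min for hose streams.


Sprinkler demand = 4 * 108.762 = 435.048 L/min
Total = 435.048 + 375.009 = 810.057 L/min

810.057 L/min


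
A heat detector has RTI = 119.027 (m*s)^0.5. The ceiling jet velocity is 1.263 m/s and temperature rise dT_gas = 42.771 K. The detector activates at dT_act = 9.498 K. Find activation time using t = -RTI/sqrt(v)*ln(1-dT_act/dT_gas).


dT_act/dT_gas = 0.22207
ln(1 - 0.22207) = -0.25111
t = -119.027 / sqrt(1.263) * -0.25111 = 26.596 s

26.596 s


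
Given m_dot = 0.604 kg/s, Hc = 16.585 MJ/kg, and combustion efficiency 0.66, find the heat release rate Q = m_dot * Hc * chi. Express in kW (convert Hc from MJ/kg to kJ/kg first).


Hc = 16.585 MJ/kg = 16.585 * 1000 kJ/kg = 16585 kJ/kg
Q = 0.604 kg/s * 16585 kJ/kg * 0.66 = 6611.4 kW

6611.4 kW


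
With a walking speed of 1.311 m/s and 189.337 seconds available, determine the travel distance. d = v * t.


d = 1.311 * 189.337 = 248.22 m

248.22 m


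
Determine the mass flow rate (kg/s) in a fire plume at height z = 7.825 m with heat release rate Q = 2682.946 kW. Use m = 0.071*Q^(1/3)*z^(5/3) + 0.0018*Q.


Q^(1/3) = 13.895
z^(5/3) = 30.842
First term = 0.071 * 13.895 * 30.842 = 30.428
Second term = 0.0018 * 2682.946 = 4.8293
m = 35.257 kg/s

35.257 kg/s


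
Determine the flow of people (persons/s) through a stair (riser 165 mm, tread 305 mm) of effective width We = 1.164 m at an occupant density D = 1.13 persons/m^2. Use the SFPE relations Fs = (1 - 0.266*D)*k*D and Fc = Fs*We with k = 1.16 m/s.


1 - 0.266*D = 1 - 0.266*1.13 = 0.69942
Fs = 0.69942 * 1.16 * 1.13 = 0.91680 persons/(s*m)
Fc = 0.91680 * 1.164 = 1.0672 persons/s

1.0672 persons/s


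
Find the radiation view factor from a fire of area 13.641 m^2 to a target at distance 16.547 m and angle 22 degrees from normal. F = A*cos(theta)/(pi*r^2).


cos(22 deg) = 0.92718
pi*r^2 = 860.18
F = 13.641 * 0.92718 / 860.18 = 0.014704

0.014704


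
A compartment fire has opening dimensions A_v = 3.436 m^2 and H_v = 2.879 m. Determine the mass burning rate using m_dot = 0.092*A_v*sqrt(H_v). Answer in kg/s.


sqrt(H_v) = 1.6968
m_dot = 0.092 * 3.436 * 1.6968 = 0.53637 kg/s

0.53637 kg/s


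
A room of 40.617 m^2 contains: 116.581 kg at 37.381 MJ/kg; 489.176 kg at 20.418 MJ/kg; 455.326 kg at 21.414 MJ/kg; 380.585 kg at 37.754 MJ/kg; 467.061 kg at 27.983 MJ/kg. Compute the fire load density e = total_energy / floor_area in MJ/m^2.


Total energy = 116.581*37.381 + 489.176*20.418 + 455.326*21.414 + 380.585*37.754 + 467.061*27.983
= 4357.914 + 9987.996 + 9750.351 + 14368.61 + 13069.77
= 51534.63 MJ
e = 51534.63 / 40.617 = 1268.8 MJ/m^2

1268.8 MJ/m^2


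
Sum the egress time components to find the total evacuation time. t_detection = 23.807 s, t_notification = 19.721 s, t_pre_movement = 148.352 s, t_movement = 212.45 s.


Total = 23.807 + 19.721 + 148.352 + 212.45 = 404.33 s

404.33 s


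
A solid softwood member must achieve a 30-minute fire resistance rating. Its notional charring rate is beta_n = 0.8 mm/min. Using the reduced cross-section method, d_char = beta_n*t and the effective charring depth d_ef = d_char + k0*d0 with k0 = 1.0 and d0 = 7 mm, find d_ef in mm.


d_char = 0.8 * 30 = 24 mm
d_ef = 24 + 1.0*7 = 31 mm

31 mm


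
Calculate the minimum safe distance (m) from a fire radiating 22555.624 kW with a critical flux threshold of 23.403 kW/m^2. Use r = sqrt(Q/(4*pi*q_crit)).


4*pi*q_crit = 294.09
Q/(4*pi*q_crit) = 76.696
r = sqrt(76.696) = 8.7576 m

8.7576 m


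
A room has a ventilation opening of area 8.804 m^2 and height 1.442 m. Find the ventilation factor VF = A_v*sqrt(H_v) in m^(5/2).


sqrt(H_v) = 1.2008
VF = 8.804 * 1.2008 = 10.572 m^(5/2)

10.572 m^(5/2)
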